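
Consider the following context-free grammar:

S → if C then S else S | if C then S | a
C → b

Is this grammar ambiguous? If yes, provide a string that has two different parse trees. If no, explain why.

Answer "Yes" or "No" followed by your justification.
The 'dangling else' can attach to either if. Two leftmost derivations of  if b then if b then a else a:
  (1) S ⇒ if C then S else S ⇒ if b then S else S ⇒ if b then if C then S else S ⇒ if b then if b then S else S ⇒ if b then if b then a else S ⇒ if b then if b then a else a   (else belongs to the outer if)
  (2) S ⇒ if C then S ⇒ if b then S ⇒ if b then if C then S else S ⇒ if b then if b then S else S ⇒ if b then if b then a else S ⇒ if b then if b then a else a   (else belongs to the inner if)
Two distinct parse trees for the same string, so the grammar is ambiguous.

Final answer: Yes - the string 'if b then if b then a else a' has two distinct leftmost derivations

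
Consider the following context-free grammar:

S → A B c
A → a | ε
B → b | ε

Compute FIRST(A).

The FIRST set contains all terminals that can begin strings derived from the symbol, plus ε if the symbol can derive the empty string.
A → a contributes a; A → ε makes A nullable, contributing ε. FIRST(A) = {a, ε}.

Final answer: {a, ε}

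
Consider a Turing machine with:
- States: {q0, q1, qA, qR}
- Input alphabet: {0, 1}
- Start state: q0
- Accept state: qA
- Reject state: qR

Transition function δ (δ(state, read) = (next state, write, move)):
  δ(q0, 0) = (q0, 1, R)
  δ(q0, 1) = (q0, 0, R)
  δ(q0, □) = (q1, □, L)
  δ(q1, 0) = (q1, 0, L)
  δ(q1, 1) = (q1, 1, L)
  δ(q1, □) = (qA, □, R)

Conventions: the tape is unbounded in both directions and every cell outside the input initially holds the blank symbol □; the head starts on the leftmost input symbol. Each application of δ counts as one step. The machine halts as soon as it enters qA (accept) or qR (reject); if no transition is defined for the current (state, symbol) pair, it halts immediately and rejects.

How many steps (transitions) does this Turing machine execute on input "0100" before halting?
Step 0: [q0]0100 (head at position 0)
Step 1: δ(q0, 0) = (q0, 1, R)  ⊢  1[q0]100 (head at position 1)
Step 2: δ(q0, 1) = (q0, 0, R)  ⊢  10[q0]00 (head at position 2)
Step 3: δ(q0, 0) = (q0, 1, R)  ⊢  101[q0]0 (head at position 3)
Step 4: δ(q0, 0) = (q0, 1, R)  ⊢  1011[q0]□ (head at position 4)
Step 5: δ(q0, □) = (q1, □, L)  ⊢  101[q1]1□ (head at position 3)
Step 6: δ(q1, 1) = (q1, 1, L)  ⊢  10[q1]11□ (head at position 2)
Step 7: δ(q1, 1) = (q1, 1, L)  ⊢  1[q1]011□ (head at position 1)
Step 8: δ(q1, 0) = (q1, 0, L)  ⊢  [q1]1011□ (head at position 0)
Step 9: δ(q1, 1) = (q1, 1, L)  ⊢  [q1]□1011□ (head at position -1)
Step 10: δ(q1, □) = (qA, □, R)  ⊢  □[qA]1011□ (head at position 0)
The machine is in qA, so it halts and accepts.
Number of transitions executed: 10.

Final answer: 10 steps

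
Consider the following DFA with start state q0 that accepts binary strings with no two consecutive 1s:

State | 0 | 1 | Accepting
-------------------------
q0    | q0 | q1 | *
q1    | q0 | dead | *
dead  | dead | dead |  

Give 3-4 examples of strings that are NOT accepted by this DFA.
Any strings that end in a non-accepting state work; for example:
"011": q0 → q0 → q1 → dead; dead is not accepting → rejected
"111": q0 → q1 → dead → dead; dead is not accepting → rejected
"1100": q0 → q1 → dead → dead → dead; dead is not accepting → rejected
"1101": q0 → q1 → dead → dead → dead; dead is not accepting → rejected

Final answer: "011", "111", "1100", "1101"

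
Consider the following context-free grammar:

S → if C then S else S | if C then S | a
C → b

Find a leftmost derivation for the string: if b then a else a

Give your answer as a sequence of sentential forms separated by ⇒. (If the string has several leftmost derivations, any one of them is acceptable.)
Start with S.
Step 1: the leftmost non-terminal is S; apply S → if C then S else S:  if C then S else S
Step 2: the leftmost non-terminal is C; apply C → b:  if b then S else S
Step 3: the leftmost non-terminal is S; apply S → a:  if b then a else S
Step 4: the leftmost non-terminal is S; apply S → a:  if b then a else a

Final answer: S ⇒ if C then S else S ⇒ if b then S else S ⇒ if b then a else S ⇒ if b then a else a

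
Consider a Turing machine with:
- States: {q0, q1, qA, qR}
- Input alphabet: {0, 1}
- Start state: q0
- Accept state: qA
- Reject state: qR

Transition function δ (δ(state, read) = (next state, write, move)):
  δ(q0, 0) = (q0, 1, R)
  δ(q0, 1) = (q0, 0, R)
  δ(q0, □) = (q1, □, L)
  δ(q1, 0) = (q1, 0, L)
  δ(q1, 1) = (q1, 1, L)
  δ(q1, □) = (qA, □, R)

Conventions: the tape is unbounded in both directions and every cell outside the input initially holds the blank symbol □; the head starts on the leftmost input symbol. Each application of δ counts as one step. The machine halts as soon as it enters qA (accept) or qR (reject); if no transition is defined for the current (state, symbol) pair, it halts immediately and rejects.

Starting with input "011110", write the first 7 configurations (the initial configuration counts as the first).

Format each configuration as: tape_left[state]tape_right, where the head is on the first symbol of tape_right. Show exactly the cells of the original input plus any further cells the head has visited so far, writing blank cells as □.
Step 0: [q0]011110 (head at position 0)
Step 1: δ(q0, 0) = (q0, 1, R)  ⊢  1[q0]11110 (head at position 1)
Step 2: δ(q0, 1) = (q0, 0, R)  ⊢  10[q0]1110 (head at position 2)
Step 3: δ(q0, 1) = (q0, 0, R)  ⊢  100[q0]110 (head at position 3)
Step 4: δ(q0, 1) = (q0, 0, R)  ⊢  1000[q0]10 (head at position 4)
Step 5: δ(q0, 1) = (q0, 0, R)  ⊢  10000[q0]0 (head at position 5)
Step 6: δ(q0, 0) = (q0, 1, R)  ⊢  100001[q0]□ (head at position 6)

Final answer: [q0]011110 ⊢ 1[q0]11110 ⊢ 10[q0]1110 ⊢ 100[q0]110 ⊢ 1000[q0]10 ⊢ 10000[q0]0 ⊢ 100001[q0]□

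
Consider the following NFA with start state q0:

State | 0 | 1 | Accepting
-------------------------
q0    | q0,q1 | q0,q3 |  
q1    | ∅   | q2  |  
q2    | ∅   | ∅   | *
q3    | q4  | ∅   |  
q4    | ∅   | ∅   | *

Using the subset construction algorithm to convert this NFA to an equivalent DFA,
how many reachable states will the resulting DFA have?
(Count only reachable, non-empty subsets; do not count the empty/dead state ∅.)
Start subset: {q0}
{q0}: on 0 → {q0, q1}, on 1 → {q0, q3}
{q0, q1}: on 0 → {q0, q1}, on 1 → {q0, q2, q3}
{q0, q3}: on 0 → {q0, q1, q4}, on 1 → {q0, q3}
{q0, q2, q3}: on 0 → {q0, q1, q4}, on 1 → {q0, q3}
{q0, q1, q4}: on 0 → {q0, q1}, on 1 → {q0, q2, q3}
Reachable non-empty subsets: {q0}, {q0, q1}, {q0, q3}, {q0, q2, q3}, {q0, q1, q4} — 5 in total.

Final answer: 5 states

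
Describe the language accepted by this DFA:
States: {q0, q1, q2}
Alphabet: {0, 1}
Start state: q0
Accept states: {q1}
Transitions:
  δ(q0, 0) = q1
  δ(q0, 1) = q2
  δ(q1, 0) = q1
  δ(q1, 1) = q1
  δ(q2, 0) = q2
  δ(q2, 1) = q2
Analyzing the DFA structure:
Start state: q0
Accept states: {q1}
Interpreting what each state remembers (checking against the transitions):
  q0: nothing has been read yet
  q1: the first symbol was 0
  q2: the first symbol was 1 (trap state)
  δ(q0, 0): in q0 (nothing has been read yet), after reading 0 we have: the first symbol was 0 → q1
  δ(q0, 1): in q0 (nothing has been read yet), after reading 1 we have: the first symbol was 1 (trap state) → q2
  δ(q1, 0): in q1 (the first symbol was 0), after reading 0 we have: the first symbol was 0 → q1
  δ(q1, 1): in q1 (the first symbol was 0), after reading 1 we have: the first symbol was 0 → q1
  δ(q2, 0): in q2 (the first symbol was 1 (trap state)), after reading 0 we have: the first symbol was 1 (trap state) → q2
  δ(q2, 1): in q2 (the first symbol was 1 (trap state)), after reading 1 we have: the first symbol was 1 (trap state) → q2
A string is accepted iff it ends in {q1}, i.e. the first symbol was 0.
Language: All binary strings starting with 0

Final answer: All binary strings starting with 0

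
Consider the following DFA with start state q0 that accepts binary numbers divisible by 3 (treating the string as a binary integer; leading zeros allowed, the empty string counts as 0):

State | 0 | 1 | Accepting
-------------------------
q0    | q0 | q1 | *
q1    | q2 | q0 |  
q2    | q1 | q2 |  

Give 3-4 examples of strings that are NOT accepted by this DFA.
Any strings that end in a non-accepting state work; for example:
"010": q0 → q0 → q1 → q2; q2 is not accepting → rejected
"100": q0 → q1 → q2 → q1; q1 is not accepting → rejected
"0100": q0 → q0 → q1 → q2 → q1; q1 is not accepting → rejected
"1000": q0 → q1 → q2 → q1 → q2; q2 is not accepting → rejected

Final answer: "010", "100", "0100", "1000"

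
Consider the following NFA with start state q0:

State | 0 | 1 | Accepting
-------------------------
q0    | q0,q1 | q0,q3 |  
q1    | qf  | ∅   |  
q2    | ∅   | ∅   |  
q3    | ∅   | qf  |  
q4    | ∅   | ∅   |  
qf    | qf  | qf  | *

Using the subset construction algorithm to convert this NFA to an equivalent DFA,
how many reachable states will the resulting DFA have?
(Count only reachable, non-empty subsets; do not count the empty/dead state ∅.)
Start subset: {q0}
{q0}: on 0 → {q0, q1}, on 1 → {q0, q3}
{q0, q1}: on 0 → {q0, q1, qf}, on 1 → {q0, q3}
{q0, q3}: on 0 → {q0, q1}, on 1 → {q0, q3, qf}
{q0, q1, qf}: on 0 → {q0, q1, qf}, on 1 → {q0, q3, qf}
{q0, q3, qf}: on 0 → {q0, q1, qf}, on 1 → {q0, q3, qf}
Reachable non-empty subsets: {q0}, {q0, q1}, {q0, q3}, {q0, q1, qf}, {q0, q3, qf} — 5 in total.

Final answer: 5 states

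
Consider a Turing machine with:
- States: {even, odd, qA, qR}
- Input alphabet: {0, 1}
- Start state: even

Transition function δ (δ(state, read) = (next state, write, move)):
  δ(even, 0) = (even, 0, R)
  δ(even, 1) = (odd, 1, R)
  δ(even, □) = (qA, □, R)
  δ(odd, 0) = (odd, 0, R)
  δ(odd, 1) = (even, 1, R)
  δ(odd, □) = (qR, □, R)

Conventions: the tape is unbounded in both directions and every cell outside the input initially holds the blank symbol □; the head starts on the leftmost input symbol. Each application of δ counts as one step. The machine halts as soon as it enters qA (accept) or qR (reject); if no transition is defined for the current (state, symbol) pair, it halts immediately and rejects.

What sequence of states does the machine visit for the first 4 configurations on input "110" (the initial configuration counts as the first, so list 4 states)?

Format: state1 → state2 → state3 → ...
Step 0: [even]110 (head at position 0)
Step 1: δ(even, 1) = (odd, 1, R)  ⊢  1[odd]10 (head at position 1)
Step 2: δ(odd, 1) = (even, 1, R)  ⊢  11[even]0 (head at position 2)
Step 3: δ(even, 0) = (even, 0, R)  ⊢  110[even]□ (head at position 3)
Reading off the states of these 4 configurations: even → odd → even → even

Final answer: even → odd → even → even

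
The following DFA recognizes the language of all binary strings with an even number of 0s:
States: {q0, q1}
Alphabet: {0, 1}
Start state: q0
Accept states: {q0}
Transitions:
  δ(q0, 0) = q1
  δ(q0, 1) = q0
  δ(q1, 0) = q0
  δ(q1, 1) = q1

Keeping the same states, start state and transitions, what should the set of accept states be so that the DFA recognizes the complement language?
The DFA is complete (every state has a transition on every symbol), so the complement
is recognized by the same DFA with accepting and non-accepting states swapped.
Original accept states: {q0}
Complement accept states = All states - Original accept states
= {q0, q1} - {q0}
= {q1}
Complement language: strings with an ODD number of 0s

Final answer: {q1}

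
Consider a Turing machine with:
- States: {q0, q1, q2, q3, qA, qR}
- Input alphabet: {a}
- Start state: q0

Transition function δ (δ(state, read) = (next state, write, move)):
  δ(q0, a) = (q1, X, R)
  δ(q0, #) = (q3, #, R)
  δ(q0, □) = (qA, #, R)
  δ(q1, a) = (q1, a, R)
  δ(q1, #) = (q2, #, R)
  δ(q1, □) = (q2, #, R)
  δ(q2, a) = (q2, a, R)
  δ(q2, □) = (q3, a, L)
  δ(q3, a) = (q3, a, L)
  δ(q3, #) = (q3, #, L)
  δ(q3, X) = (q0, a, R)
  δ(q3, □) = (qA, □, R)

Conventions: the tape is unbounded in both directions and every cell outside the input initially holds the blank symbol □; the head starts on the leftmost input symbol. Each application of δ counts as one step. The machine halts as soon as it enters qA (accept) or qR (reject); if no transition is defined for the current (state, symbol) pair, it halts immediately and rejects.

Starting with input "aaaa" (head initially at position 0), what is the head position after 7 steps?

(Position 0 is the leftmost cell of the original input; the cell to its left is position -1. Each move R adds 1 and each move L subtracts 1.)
Step 0: [q0]aaaa (head at position 0)
Step 1: δ(q0, a) = (q1, X, R)  ⊢  X[q1]aaa (head at position 1)
Step 2: δ(q1, a) = (q1, a, R)  ⊢  Xa[q1]aa (head at position 2)
Step 3: δ(q1, a) = (q1, a, R)  ⊢  Xaa[q1]a (head at position 3)
Step 4: δ(q1, a) = (q1, a, R)  ⊢  Xaaa[q1]□ (head at position 4)
Step 5: δ(q1, □) = (q2, #, R)  ⊢  Xaaa#[q2]□ (head at position 5)
Step 6: δ(q2, □) = (q3, a, L)  ⊢  Xaaa[q3]#a (head at position 4)
Step 7: δ(q3, #) = (q3, #, L)  ⊢  Xaa[q3]a#a (head at position 3)
Head position after 7 steps: 3

Final answer: Position 3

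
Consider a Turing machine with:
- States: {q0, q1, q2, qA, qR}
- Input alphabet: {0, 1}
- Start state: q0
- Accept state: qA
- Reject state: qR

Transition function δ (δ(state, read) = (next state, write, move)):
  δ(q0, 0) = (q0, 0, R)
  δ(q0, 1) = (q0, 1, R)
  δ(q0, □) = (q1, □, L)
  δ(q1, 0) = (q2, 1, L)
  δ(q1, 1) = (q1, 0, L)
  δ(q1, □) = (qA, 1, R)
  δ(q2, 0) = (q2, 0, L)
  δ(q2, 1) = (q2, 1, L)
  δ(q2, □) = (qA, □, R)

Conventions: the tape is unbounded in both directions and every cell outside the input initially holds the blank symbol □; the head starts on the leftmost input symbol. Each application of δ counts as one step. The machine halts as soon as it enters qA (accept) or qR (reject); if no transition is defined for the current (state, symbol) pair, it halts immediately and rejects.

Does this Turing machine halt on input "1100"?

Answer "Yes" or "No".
Step 0: [q0]1100 (head at position 0)
Step 1: δ(q0, 1) = (q0, 1, R)  ⊢  1[q0]100 (head at position 1)
Step 2: δ(q0, 1) = (q0, 1, R)  ⊢  11[q0]00 (head at position 2)
Step 3: δ(q0, 0) = (q0, 0, R)  ⊢  110[q0]0 (head at position 3)
Step 4: δ(q0, 0) = (q0, 0, R)  ⊢  1100[q0]□ (head at position 4)
Step 5: δ(q0, □) = (q1, □, L)  ⊢  110[q1]0□ (head at position 3)
Step 6: δ(q1, 0) = (q2, 1, L)  ⊢  11[q2]01□ (head at position 2)
Step 7: δ(q2, 0) = (q2, 0, L)  ⊢  1[q2]101□ (head at position 1)
Step 8: δ(q2, 1) = (q2, 1, L)  ⊢  [q2]1101□ (head at position 0)
Step 9: δ(q2, 1) = (q2, 1, L)  ⊢  [q2]□1101□ (head at position -1)
Step 10: δ(q2, □) = (qA, □, R)  ⊢  □[qA]1101□ (head at position 0)
The machine is in qA, so it halts and accepts.
It halts after 10 steps.

Final answer: Yes - halts after 10 steps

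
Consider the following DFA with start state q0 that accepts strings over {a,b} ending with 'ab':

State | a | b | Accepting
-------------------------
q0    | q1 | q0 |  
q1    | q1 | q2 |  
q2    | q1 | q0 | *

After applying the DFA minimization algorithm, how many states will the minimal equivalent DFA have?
All 3 states are reachable from q0, so none can be removed as unreachable.
Table-filling: first mark every (accepting, non-accepting) pair as distinguishable (accepting: {q2}; non-accepting: {q0, q1}).
Round 1: (q0, q1) on 'b' go to q0 and q2, already distinguishable → mark.
Every pair of states is distinguishable, so the DFA is already minimal.
Equivalence classes: {q0}, {q1}, {q2} → 3 states.

Final answer: 3 states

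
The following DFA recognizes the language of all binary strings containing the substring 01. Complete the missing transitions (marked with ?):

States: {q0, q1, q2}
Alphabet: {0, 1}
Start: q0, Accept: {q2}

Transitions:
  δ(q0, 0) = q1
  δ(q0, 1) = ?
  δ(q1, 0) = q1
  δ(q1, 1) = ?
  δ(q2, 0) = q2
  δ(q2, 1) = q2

What each state remembers (consistent with the given transitions and accept states):
  q0: 01 not seen yet and the last symbol was not 0
  q1: 01 not seen yet and the last symbol was 0
  q2: the substring 01 has already been seen
Filling in the missing entries:
  δ(q0, 1): in q0 (01 not seen yet and the last symbol was not 0), after reading 1 we have: 01 not seen yet and the last symbol was not 0 → q0
  δ(q1, 1): in q1 (01 not seen yet and the last symbol was 0), after reading 1 we have: the substring 01 has already been seen → q2

Final answer: δ(q0, 1) = q0; δ(q1, 1) = q2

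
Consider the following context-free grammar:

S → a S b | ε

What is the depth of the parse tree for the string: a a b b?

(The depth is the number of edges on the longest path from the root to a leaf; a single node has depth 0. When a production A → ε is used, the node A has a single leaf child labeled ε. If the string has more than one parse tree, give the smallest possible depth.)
The only parse tree applies S → a S b 2 times (once per matching a…b pair) and then S → ε.
The S nodes sit at depths 0, 1, …, 2; the innermost S (depth 2) has the single child ε at depth 3.
The terminal leaves a, b are at depths 1..2, so the longest root-to-leaf path is S → S → … → S → ε with 3 edges.
Depth = 3.

Final answer: 3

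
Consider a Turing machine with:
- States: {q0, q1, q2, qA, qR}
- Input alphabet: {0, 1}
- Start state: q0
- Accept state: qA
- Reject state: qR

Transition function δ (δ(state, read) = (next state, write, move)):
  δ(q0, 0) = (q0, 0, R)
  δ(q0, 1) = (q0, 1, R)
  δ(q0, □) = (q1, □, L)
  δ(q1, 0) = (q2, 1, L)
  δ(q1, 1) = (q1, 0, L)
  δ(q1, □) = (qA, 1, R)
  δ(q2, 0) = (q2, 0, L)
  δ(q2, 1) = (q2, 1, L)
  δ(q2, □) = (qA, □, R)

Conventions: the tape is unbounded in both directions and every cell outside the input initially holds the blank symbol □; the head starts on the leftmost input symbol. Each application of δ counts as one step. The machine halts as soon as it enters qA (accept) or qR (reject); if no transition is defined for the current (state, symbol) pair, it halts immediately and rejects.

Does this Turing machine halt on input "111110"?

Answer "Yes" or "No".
Step 0: [q0]111110 (head at position 0)
Step 1: δ(q0, 1) = (q0, 1, R)  ⊢  1[q0]11110 (head at position 1)
Step 2: δ(q0, 1) = (q0, 1, R)  ⊢  11[q0]1110 (head at position 2)
Step 3: δ(q0, 1) = (q0, 1, R)  ⊢  111[q0]110 (head at position 3)
Step 4: δ(q0, 1) = (q0, 1, R)  ⊢  1111[q0]10 (head at position 4)
Step 5: δ(q0, 1) = (q0, 1, R)  ⊢  11111[q0]0 (head at position 5)
Step 6: δ(q0, 0) = (q0, 0, R)  ⊢  111110[q0]□ (head at position 6)
Step 7: δ(q0, □) = (q1, □, L)  ⊢  11111[q1]0□ (head at position 5)
Step 8: δ(q1, 0) = (q2, 1, L)  ⊢  1111[q2]11□ (head at position 4)
Step 9: δ(q2, 1) = (q2, 1, L)  ⊢  111[q2]111□ (head at position 3)
Step 10: δ(q2, 1) = (q2, 1, L)  ⊢  11[q2]1111□ (head at position 2)
Step 11: δ(q2, 1) = (q2, 1, L)  ⊢  1[q2]11111□ (head at position 1)
Step 12: δ(q2, 1) = (q2, 1, L)  ⊢  [q2]111111□ (head at position 0)
Step 13: δ(q2, 1) = (q2, 1, L)  ⊢  [q2]□111111□ (head at position -1)
Step 14: δ(q2, □) = (qA, □, R)  ⊢  □[qA]111111□ (head at position 0)
The machine is in qA, so it halts and accepts.
It halts after 14 steps.

Final answer: Yes - halts after 14 steps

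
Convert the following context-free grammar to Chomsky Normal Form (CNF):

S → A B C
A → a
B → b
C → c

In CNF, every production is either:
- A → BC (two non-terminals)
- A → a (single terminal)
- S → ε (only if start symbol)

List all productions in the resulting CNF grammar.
The grammar has no ε-productions or unit productions to eliminate.
A → a is already in CNF (single terminal) – keep it.
B → b is already in CNF (single terminal) – keep it.
C → c is already in CNF (single terminal) – keep it.
S → A B C has 3 symbols on the right: break it into binary productions S → A X0, X0 → B C.
Resulting CNF grammar (5 productions): A → a; B → b; C → c; S → A X0; X0 → B C

Final answer: A → a; B → b; C → c; S → A X0; X0 → B C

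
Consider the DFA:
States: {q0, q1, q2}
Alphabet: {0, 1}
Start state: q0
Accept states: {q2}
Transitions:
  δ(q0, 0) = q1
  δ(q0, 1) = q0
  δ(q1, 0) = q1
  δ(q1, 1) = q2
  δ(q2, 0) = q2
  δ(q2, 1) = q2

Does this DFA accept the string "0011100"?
Processing string "0011100":
  q0 --0--> q1
  q1 --0--> q1
  q1 --1--> q2
  q2 --1--> q2
  q2 --1--> q2
  q2 --0--> q2
  q2 --0--> q2
Final state: q2
Accept states: {q2}
q2 is an accept state, so the string is accepted.

Final answer: Yes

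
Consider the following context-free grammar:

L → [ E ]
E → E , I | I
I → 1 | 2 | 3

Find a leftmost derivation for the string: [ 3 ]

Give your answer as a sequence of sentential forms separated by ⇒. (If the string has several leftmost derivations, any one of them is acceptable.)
Start with L.
Step 1: the leftmost non-terminal is L; apply L → [ E ]:  [ E ]
Step 2: the leftmost non-terminal is E; apply E → I:  [ I ]
Step 3: the leftmost non-terminal is I; apply I → 3:  [ 3 ]

Final answer: L ⇒ [ E ] ⇒ [ I ] ⇒ [ 3 ]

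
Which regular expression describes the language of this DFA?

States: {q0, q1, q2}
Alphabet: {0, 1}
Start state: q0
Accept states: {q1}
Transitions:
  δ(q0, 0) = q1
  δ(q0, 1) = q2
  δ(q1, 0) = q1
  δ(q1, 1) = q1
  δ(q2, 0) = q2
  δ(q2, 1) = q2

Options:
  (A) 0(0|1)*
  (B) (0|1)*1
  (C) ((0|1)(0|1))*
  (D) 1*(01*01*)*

Testing sample strings against the DFA:
  '1010' -> rejected
  '1011' -> rejected
  '11' -> rejected
  '001' -> accepted
Checking each option for a counterexample:
  (A) 0(0|1)*: agrees with the DFA on all strings of length ≤ 4
  (B) (0|1)*1: '0' is accepted by the DFA but does not match the regex → eliminated
  (C) ((0|1)(0|1))*: ε is rejected by the DFA but matches the regex → eliminated
  (D) 1*(01*01*)*: ε is rejected by the DFA but matches the regex → eliminated
Only (A) 0(0|1)* is consistent with the DFA.

Final answer: (A) 0(0|1)*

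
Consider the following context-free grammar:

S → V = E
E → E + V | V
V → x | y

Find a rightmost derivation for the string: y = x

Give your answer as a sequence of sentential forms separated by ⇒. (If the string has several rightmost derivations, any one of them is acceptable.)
Start with S.
Step 1: the rightmost non-terminal is S; apply S → V = E:  V = E
Step 2: the rightmost non-terminal is E; apply E → V:  V = V
Step 3: the rightmost non-terminal is V; apply V → x:  V = x
Step 4: the rightmost non-terminal is V; apply V → y:  y = x

Final answer: S ⇒ V = E ⇒ V = V ⇒ V = x ⇒ y = x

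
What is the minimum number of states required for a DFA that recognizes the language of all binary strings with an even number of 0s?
Language: binary strings with an even number of 0s
Lower bound (Myhill–Nerode): the prefixes ε, 0 are pairwise distinguishable:
  ε vs 0: suffix ε distinguishes them (ε has zero 0s (accepted), 0 has one 0 (rejected))
So any DFA needs at least 2 states.
Upper bound: a DFA with 2 states exists (one state per class above).
Minimum states: 2

Final answer: 2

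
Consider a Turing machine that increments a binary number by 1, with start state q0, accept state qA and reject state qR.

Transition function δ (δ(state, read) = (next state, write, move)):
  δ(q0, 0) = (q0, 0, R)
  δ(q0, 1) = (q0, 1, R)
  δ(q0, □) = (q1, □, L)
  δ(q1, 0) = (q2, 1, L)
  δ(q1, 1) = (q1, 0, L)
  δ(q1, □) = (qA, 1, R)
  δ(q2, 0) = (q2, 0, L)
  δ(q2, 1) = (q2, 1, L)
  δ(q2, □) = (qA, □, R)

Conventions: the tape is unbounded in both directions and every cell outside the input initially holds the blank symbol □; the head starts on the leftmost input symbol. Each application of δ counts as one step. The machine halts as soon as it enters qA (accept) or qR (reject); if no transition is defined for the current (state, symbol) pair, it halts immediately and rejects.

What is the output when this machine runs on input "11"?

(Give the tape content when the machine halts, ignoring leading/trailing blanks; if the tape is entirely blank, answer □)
Step 0: [q0]11 (head at position 0)
Step 1: δ(q0, 1) = (q0, 1, R)  ⊢  1[q0]1 (head at position 1)
Step 2: δ(q0, 1) = (q0, 1, R)  ⊢  11[q0]□ (head at position 2)
Step 3: δ(q0, □) = (q1, □, L)  ⊢  1[q1]1□ (head at position 1)
Step 4: δ(q1, 1) = (q1, 0, L)  ⊢  [q1]10□ (head at position 0)
Step 5: δ(q1, 1) = (q1, 0, L)  ⊢  [q1]□00□ (head at position -1)
Step 6: δ(q1, □) = (qA, 1, R)  ⊢  1[qA]00□ (head at position 0)
The machine is in qA, so it halts and accepts.
Tape content when halted (ignoring surrounding blanks): 100

Final answer: Output: 100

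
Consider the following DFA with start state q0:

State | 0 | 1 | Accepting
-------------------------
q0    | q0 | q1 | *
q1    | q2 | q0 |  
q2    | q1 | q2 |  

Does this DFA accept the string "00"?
Start in q0.
Read '0': q0 → q0
Read '0': q0 → q0
Final state q0 is accepting, so the string is accepted.

Final answer: Yes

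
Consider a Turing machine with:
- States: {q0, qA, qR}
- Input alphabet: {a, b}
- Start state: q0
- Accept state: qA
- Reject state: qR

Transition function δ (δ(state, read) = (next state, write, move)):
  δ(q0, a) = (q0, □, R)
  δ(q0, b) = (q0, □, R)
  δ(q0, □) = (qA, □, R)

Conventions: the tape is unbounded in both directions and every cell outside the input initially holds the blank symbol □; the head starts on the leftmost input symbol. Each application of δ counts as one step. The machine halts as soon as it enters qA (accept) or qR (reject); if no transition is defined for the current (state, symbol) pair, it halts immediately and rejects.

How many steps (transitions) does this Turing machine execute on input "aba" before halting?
Step 0: [q0]aba (head at position 0)
Step 1: δ(q0, a) = (q0, □, R)  ⊢  □[q0]ba (head at position 1)
Step 2: δ(q0, b) = (q0, □, R)  ⊢  □□[q0]a (head at position 2)
Step 3: δ(q0, a) = (q0, □, R)  ⊢  □□□[q0]□ (head at position 3)
Step 4: δ(q0, □) = (qA, □, R)  ⊢  □□□□[qA]□ (head at position 4)
The machine is in qA, so it halts and accepts.
Number of transitions executed: 4.

Final answer: 4 steps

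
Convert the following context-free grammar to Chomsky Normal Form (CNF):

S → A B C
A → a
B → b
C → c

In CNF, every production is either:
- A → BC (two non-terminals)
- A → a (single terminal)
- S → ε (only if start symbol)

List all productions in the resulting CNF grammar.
The grammar has no ε-productions or unit productions to eliminate.
A → a is already in CNF (single terminal) – keep it.
B → b is already in CNF (single terminal) – keep it.
C → c is already in CNF (single terminal) – keep it.
S → A B C has 3 symbols on the right: break it into binary productions S → A X0, X0 → B C.
Resulting CNF grammar (5 productions): A → a; B → b; C → c; S → A X0; X0 → B C

Final answer: A → a; B → b; C → c; S → A X0; X0 → B C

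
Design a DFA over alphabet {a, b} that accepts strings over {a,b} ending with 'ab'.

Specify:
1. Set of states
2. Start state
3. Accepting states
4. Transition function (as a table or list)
One valid DFA (any DFA recognizing the same language is acceptable):
States: {q0, q1, q2}
Start: q0
Accepting: {q2}
Transitions (accepting states marked with *):
State | a | b | Accepting
-------------------------
q0    | q1 | q0 |  
q1    | q1 | q2 |  
q2    | q1 | q0 | *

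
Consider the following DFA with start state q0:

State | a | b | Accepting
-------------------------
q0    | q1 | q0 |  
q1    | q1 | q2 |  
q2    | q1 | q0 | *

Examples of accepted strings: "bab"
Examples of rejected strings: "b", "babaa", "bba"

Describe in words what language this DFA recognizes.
strings over {a,b} ending with 'ab'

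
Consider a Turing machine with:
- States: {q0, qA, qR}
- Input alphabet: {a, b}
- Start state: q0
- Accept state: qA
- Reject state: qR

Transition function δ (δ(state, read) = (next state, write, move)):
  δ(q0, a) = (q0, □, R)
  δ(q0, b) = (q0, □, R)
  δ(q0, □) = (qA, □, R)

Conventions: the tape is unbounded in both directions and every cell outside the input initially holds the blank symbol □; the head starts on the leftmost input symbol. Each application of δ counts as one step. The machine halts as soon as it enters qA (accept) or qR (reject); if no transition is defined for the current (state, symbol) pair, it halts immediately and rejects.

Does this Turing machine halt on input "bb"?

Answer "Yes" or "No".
Step 0: [q0]bb (head at position 0)
Step 1: δ(q0, b) = (q0, □, R)  ⊢  □[q0]b (head at position 1)
Step 2: δ(q0, b) = (q0, □, R)  ⊢  □□[q0]□ (head at position 2)
Step 3: δ(q0, □) = (qA, □, R)  ⊢  □□□[qA]□ (head at position 3)
The machine is in qA, so it halts and accepts.
It halts after 3 steps.

Final answer: Yes - halts after 3 steps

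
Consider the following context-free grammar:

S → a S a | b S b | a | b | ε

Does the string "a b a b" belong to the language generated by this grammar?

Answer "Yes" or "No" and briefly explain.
Every production places the same symbol at both ends (or yields a single symbol / ε), so every derived string is a palindrome. a b a b reversed is b a b a ≠ a b a b, so it is not a palindrome and cannot be derived (already the first step fails: the string starts with a but ends with b, so neither S → a S a nor S → b S b fits).

Final answer: No - no valid derivation exists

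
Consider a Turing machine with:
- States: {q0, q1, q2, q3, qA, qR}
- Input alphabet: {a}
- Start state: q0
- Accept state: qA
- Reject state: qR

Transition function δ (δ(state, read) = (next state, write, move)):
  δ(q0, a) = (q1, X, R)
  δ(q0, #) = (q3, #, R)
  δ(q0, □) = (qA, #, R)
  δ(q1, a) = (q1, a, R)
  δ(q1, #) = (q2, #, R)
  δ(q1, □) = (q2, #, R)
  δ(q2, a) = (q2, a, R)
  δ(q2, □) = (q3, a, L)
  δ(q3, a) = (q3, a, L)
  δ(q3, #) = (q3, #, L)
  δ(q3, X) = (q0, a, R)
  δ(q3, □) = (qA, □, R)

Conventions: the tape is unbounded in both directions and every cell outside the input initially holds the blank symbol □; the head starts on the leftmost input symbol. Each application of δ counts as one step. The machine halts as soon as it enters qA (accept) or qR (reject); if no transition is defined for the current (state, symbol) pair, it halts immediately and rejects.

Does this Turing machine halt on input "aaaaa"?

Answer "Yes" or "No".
Trace (configuration after each step, as tape_left[state]tape_right with head position):
Step 0: [q0]aaaaa (head at position 0)
Step 1: X[q1]aaaa (head 1)
Step 2: Xa[q1]aaa (head 2)
Step 3: Xaa[q1]aa (head 3)
Step 4: Xaaa[q1]a (head 4)
Step 5: Xaaaa[q1]□ (head 5)
Step 6: Xaaaa#[q2]□ (head 6)
Step 7: Xaaaa[q3]#a (head 5)
Step 8: Xaaa[q3]a#a (head 4)
Step 9: Xaa[q3]aa#a (head 3)
Step 10: Xa[q3]aaa#a (head 2)
Step 11: X[q3]aaaa#a (head 1)
Step 12: [q3]Xaaaa#a (head 0)
Step 13: a[q0]aaaa#a (head 1)
Step 14: aX[q1]aaa#a (head 2)
Step 15: aXa[q1]aa#a (head 3)
Step 16: aXaa[q1]a#a (head 4)
Step 17: aXaaa[q1]#a (head 5)
Step 18: aXaaa#[q2]a (head 6)
Step 19: aXaaa#a[q2]□ (head 7)
Step 20: aXaaa#[q3]aa (head 6)
Step 21: aXaaa[q3]#aa (head 5)
Step 22: aXaa[q3]a#aa (head 4)
Step 23: aXa[q3]aa#aa (head 3)
Step 24: aX[q3]aaa#aa (head 2)
Step 25: a[q3]Xaaa#aa (head 1)
Step 26: aa[q0]aaa#aa (head 2)
Step 27: aaX[q1]aa#aa (head 3)
Step 28: aaXa[q1]a#aa (head 4)
Step 29: aaXaa[q1]#aa (head 5)
Step 30: aaXaa#[q2]aa (head 6)
Step 31: aaXaa#a[q2]a (head 7)
Step 32: aaXaa#aa[q2]□ (head 8)
Step 33: aaXaa#a[q3]aa (head 7)
Step 34: aaXaa#[q3]aaa (head 6)
Step 35: aaXaa[q3]#aaa (head 5)
Step 36: aaXa[q3]a#aaa (head 4)
Step 37: aaX[q3]aa#aaa (head 3)
Step 38: aa[q3]Xaa#aaa (head 2)
Step 39: aaa[q0]aa#aaa (head 3)
Step 40: aaaX[q1]a#aaa (head 4)
Step 41: aaaXa[q1]#aaa (head 5)
Step 42: aaaXa#[q2]aaa (head 6)
Step 43: aaaXa#a[q2]aa (head 7)
Step 44: aaaXa#aa[q2]a (head 8)
Step 45: aaaXa#aaa[q2]□ (head 9)
Step 46: aaaXa#aa[q3]aa (head 8)
Step 47: aaaXa#a[q3]aaa (head 7)
Step 48: aaaXa#[q3]aaaa (head 6)
Step 49: aaaXa[q3]#aaaa (head 5)
Step 50: aaaX[q3]a#aaaa (head 4)
Step 51: aaa[q3]Xa#aaaa (head 3)
Step 52: aaaa[q0]a#aaaa (head 4)
Step 53: aaaaX[q1]#aaaa (head 5)
Step 54: aaaaX#[q2]aaaa (head 6)
Step 55: aaaaX#a[q2]aaa (head 7)
Step 56: aaaaX#aa[q2]aa (head 8)
Step 57: aaaaX#aaa[q2]a (head 9)
Step 58: aaaaX#aaaa[q2]□ (head 10)
Step 59: aaaaX#aaa[q3]aa (head 9)
Step 60: aaaaX#aa[q3]aaa (head 8)
Step 61: aaaaX#a[q3]aaaa (head 7)
Step 62: aaaaX#[q3]aaaaa (head 6)
Step 63: aaaaX[q3]#aaaaa (head 5)
Step 64: aaaa[q3]X#aaaaa (head 4)
Step 65: aaaaa[q0]#aaaaa (head 5)
Step 66: aaaaa#[q3]aaaaa (head 6)
Step 67: aaaaa[q3]#aaaaa (head 5)
Step 68: aaaa[q3]a#aaaaa (head 4)
Step 69: aaa[q3]aa#aaaaa (head 3)
Step 70: aa[q3]aaa#aaaaa (head 2)
Step 71: a[q3]aaaa#aaaaa (head 1)
Step 72: [q3]aaaaa#aaaaa (head 0)
Step 73: [q3]□aaaaa#aaaaa (head -1)
Step 74: □[qA]aaaaa#aaaaa (head 0)
The machine is in qA, so it halts and accepts.
It halts after 74 steps.

Final answer: Yes - halts after 74 steps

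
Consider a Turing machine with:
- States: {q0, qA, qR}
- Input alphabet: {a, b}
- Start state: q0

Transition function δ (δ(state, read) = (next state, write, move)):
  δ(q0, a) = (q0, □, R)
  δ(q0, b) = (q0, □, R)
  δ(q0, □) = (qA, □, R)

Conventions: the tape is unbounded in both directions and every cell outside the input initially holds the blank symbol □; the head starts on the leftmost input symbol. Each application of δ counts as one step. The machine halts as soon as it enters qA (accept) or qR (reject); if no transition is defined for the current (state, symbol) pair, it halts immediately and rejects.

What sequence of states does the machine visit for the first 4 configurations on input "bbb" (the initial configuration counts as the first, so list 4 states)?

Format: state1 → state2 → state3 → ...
Step 0: [q0]bbb (head at position 0)
Step 1: δ(q0, b) = (q0, □, R)  ⊢  □[q0]bb (head at position 1)
Step 2: δ(q0, b) = (q0, □, R)  ⊢  □□[q0]b (head at position 2)
Step 3: δ(q0, b) = (q0, □, R)  ⊢  □□□[q0]□ (head at position 3)
Reading off the states of these 4 configurations: q0 → q0 → q0 → q0

Final answer: q0 → q0 → q0 → q0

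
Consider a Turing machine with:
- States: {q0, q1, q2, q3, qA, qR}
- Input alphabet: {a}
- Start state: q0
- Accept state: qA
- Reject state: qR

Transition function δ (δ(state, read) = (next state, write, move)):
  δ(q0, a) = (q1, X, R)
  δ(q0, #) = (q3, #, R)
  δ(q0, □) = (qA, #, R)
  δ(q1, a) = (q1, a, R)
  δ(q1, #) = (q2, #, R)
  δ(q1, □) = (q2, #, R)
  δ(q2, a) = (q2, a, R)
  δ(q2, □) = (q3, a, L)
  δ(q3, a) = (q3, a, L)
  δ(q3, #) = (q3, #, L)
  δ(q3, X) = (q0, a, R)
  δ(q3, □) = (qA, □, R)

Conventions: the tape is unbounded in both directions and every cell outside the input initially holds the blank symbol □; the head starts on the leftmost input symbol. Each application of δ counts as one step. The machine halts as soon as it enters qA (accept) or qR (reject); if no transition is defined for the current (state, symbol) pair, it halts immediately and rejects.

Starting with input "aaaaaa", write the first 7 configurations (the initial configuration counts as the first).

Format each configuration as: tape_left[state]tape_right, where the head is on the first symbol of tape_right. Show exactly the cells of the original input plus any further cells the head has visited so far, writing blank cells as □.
Step 0: [q0]aaaaaa (head at position 0)
Step 1: δ(q0, a) = (q1, X, R)  ⊢  X[q1]aaaaa (head at position 1)
Step 2: δ(q1, a) = (q1, a, R)  ⊢  Xa[q1]aaaa (head at position 2)
Step 3: δ(q1, a) = (q1, a, R)  ⊢  Xaa[q1]aaa (head at position 3)
Step 4: δ(q1, a) = (q1, a, R)  ⊢  Xaaa[q1]aa (head at position 4)
Step 5: δ(q1, a) = (q1, a, R)  ⊢  Xaaaa[q1]a (head at position 5)
Step 6: δ(q1, a) = (q1, a, R)  ⊢  Xaaaaa[q1]□ (head at position 6)

Final answer: [q0]aaaaaa ⊢ X[q1]aaaaa ⊢ Xa[q1]aaaa ⊢ Xaa[q1]aaa ⊢ Xaaa[q1]aa ⊢ Xaaaa[q1]a ⊢ Xaaaaa[q1]□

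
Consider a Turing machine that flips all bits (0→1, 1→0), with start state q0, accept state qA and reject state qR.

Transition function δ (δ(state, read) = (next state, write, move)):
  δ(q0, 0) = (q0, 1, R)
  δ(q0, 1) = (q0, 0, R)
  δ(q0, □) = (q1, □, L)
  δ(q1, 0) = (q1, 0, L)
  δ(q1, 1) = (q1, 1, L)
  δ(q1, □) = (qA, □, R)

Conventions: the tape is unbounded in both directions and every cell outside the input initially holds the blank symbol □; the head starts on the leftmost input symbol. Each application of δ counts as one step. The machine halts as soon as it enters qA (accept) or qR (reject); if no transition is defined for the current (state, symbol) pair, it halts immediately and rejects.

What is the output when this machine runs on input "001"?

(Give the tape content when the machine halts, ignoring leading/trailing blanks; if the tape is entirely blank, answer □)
Step 0: [q0]001 (head at position 0)
Step 1: δ(q0, 0) = (q0, 1, R)  ⊢  1[q0]01 (head at position 1)
Step 2: δ(q0, 0) = (q0, 1, R)  ⊢  11[q0]1 (head at position 2)
Step 3: δ(q0, 1) = (q0, 0, R)  ⊢  110[q0]□ (head at position 3)
Step 4: δ(q0, □) = (q1, □, L)  ⊢  11[q1]0□ (head at position 2)
Step 5: δ(q1, 0) = (q1, 0, L)  ⊢  1[q1]10□ (head at position 1)
Step 6: δ(q1, 1) = (q1, 1, L)  ⊢  [q1]110□ (head at position 0)
Step 7: δ(q1, 1) = (q1, 1, L)  ⊢  [q1]□110□ (head at position -1)
Step 8: δ(q1, □) = (qA, □, R)  ⊢  □[qA]110□ (head at position 0)
The machine is in qA, so it halts and accepts.
Tape content when halted (ignoring surrounding blanks): 110

Final answer: Output: 110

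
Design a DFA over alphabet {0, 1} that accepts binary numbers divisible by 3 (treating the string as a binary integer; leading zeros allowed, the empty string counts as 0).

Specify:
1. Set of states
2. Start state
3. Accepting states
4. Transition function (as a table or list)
One valid DFA (any DFA recognizing the same language is acceptable):
States: {q0, q1, q2}
Start: q0
Accepting: {q0}
Transitions (accepting states marked with *):
State | 0 | 1 | Accepting
-------------------------
q0    | q0 | q1 | *
q1    | q2 | q0 |  
q2    | q1 | q2 |  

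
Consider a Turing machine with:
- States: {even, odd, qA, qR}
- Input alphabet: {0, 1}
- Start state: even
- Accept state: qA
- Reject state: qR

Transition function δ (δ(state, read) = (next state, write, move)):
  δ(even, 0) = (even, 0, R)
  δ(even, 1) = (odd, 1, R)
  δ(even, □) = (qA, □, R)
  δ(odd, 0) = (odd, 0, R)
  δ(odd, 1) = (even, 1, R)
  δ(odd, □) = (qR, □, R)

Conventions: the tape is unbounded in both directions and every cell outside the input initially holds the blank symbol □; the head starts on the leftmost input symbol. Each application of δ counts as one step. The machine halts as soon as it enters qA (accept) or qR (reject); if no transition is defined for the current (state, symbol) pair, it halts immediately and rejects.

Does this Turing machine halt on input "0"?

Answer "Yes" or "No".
Step 0: [even]0 (head at position 0)
Step 1: δ(even, 0) = (even, 0, R)  ⊢  0[even]□ (head at position 1)
Step 2: δ(even, □) = (qA, □, R)  ⊢  0□[qA]□ (head at position 2)
The machine is in qA, so it halts and accepts.
It halts after 2 steps.

Final answer: Yes - halts after 2 steps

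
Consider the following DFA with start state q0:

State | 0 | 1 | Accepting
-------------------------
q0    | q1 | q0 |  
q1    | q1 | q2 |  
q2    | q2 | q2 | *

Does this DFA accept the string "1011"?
Start in q0.
Read '1': q0 → q0
Read '0': q0 → q1
Read '1': q1 → q2
Read '1': q2 → q2
Final state q2 is accepting, so the string is accepted.

Final answer: Yes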